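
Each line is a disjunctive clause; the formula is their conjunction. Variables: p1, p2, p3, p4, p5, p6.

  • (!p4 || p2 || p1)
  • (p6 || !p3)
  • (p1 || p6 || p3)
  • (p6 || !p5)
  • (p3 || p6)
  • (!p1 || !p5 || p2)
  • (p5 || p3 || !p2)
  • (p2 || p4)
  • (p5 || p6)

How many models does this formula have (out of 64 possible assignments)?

14

Case analysis on p6 and p2:
  p6=T, p2=T: p1, p4 free; 3 ways for (p3,p5) × 2^2 = 12.
  p6=T, p2=F: remaining (p1,p3,p4,p5) ∈ {(T,F,T,F); (T,T,T,F)} — 2.
  p6=F, p2=T: a clause becomes empty — 0.
  p6=F, p2=F: a clause becomes empty — 0.
Total: 12 + 2 + 0 + 0 = 14.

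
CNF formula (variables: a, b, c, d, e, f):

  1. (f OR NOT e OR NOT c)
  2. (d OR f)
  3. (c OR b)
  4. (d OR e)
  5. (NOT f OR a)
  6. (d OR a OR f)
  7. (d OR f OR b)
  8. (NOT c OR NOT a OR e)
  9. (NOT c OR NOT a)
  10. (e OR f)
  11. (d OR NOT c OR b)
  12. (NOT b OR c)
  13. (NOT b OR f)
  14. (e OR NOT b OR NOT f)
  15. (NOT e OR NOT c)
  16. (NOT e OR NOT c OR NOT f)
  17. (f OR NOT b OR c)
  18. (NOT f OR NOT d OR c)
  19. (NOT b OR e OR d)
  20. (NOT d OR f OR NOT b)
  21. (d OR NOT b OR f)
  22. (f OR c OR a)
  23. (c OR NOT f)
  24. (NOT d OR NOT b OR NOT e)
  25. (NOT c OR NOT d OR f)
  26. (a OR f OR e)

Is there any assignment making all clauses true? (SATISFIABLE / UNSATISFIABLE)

UNSATISFIABLE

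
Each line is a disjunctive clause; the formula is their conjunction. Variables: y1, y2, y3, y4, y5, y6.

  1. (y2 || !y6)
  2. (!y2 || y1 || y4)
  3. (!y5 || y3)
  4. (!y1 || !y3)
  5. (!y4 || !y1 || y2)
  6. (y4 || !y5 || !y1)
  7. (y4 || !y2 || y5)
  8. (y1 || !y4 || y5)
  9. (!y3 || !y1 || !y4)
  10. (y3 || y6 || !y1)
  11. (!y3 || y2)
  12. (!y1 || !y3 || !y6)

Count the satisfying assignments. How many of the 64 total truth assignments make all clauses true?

4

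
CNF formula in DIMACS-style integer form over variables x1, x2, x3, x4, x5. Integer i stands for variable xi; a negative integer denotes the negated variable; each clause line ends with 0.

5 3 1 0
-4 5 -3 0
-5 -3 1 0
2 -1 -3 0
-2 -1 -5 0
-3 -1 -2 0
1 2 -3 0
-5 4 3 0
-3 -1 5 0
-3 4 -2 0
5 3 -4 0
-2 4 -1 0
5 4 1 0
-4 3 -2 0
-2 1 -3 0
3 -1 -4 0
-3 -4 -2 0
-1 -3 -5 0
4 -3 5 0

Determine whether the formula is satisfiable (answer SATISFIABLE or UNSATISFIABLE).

SATISFIABLE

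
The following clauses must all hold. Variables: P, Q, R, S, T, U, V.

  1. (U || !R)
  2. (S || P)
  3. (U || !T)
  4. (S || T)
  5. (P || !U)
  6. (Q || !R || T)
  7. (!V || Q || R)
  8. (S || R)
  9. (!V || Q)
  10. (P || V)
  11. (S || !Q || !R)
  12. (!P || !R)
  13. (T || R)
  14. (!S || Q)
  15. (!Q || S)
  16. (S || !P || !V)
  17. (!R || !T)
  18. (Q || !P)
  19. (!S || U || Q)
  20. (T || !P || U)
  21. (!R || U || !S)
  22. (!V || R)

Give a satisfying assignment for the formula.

P = True, Q = True, R = False, S = True, T = True, U = True, V = False

Check each clause:
  1. (!R || U) — !R is true.
  2. (P || S) — P is true.
  3. (!T || U) — U is true.
  4. (T || S) — S is true.
  5. (P || !U) — P is true.
  6. (T || !R || Q) — Q is true.
  7. (R || !V || Q) — !V is true.
  8. (R || S) — S is true.
  9. (!V || Q) — !V is true.
  10. (P || V) — P is true.
  11. (!R || !Q || S) — S is true.
  12. (!R || !P) — !R is true.
  13. (R || T) — T is true.
  14. (Q || !S) — Q is true.
  15. (S || !Q) — S is true.
  16. (!P || !V || S) — !V is true.
  17. (!R || !T) — !R is true.
  18. (!P || Q) — Q is true.
  19. (Q || !S || U) — Q is true.
  20. (U || !P || T) — T is true.
  21. (!S || !R || U) — !R is true.
  22. (!V || R) — !V is true.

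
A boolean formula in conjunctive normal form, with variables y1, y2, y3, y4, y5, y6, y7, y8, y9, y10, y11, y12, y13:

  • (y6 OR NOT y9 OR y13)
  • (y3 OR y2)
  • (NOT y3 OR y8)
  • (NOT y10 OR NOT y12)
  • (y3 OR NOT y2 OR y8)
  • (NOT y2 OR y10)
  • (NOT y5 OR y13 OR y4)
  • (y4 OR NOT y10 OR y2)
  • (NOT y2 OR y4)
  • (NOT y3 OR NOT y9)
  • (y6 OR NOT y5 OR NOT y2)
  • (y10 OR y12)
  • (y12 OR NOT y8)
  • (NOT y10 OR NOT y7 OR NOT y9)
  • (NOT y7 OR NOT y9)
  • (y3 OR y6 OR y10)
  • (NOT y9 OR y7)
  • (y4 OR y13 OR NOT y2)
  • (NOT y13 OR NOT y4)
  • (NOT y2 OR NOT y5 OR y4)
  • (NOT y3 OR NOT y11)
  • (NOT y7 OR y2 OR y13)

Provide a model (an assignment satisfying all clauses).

y1=T, y2=F, y3=T, y4=F, y5=F, y6=T, y7=F, y8=T, y9=F, y10=F, y11=F, y12=T, y13=T

Check each clause:
  1. (y6 OR NOT y9 OR y13) — y13 is true.
  2. (y2 OR y3) — y3 is true.
  3. (NOT y3 OR y8) — y8 is true.
  4. (NOT y12 OR NOT y10) — NOT y10 is true.
  5. (y8 OR NOT y2 OR y3) — y8 is true.
  6. (y10 OR NOT y2) — NOT y2 is true.
  7. (NOT y5 OR y13 OR y4) — NOT y5 is true.
  8. (y2 OR NOT y10 OR y4) — NOT y10 is true.
  9. (NOT y2 OR y4) — NOT y2 is true.
  10. (NOT y9 OR NOT y3) — NOT y9 is true.
  11. (NOT y2 OR NOT y5 OR y6) — NOT y5 is true.
  12. (y10 OR y12) — y12 is true.
  13. (y12 OR NOT y8) — y12 is true.
  14. (NOT y9 OR NOT y10 OR NOT y7) — NOT y7 is true.
  15. (NOT y9 OR NOT y7) — NOT y7 is true.
  16. (y3 OR y6 OR y10) — y3 is true.
  17. (NOT y9 OR y7) — NOT y9 is true.
  18. (y13 OR y4 OR NOT y2) — y13 is true.
  19. (NOT y13 OR NOT y4) — NOT y4 is true.
  20. (NOT y2 OR NOT y5 OR y4) — NOT y5 is true.
  21. (NOT y11 OR NOT y3) — NOT y11 is true.
  22. (y2 OR NOT y7 OR y13) — NOT y7 is true.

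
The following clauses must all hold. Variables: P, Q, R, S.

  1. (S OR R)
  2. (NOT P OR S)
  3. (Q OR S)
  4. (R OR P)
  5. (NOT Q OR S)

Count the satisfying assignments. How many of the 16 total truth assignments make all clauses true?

Satisfying assignments:
  P=F Q=F R=T S=T
  P=F Q=T R=T S=T
  P=T Q=F R=F S=T
  P=T Q=F R=T S=T
  P=T Q=T R=F S=T
  P=T Q=T R=T S=T
That's 6 in total.

6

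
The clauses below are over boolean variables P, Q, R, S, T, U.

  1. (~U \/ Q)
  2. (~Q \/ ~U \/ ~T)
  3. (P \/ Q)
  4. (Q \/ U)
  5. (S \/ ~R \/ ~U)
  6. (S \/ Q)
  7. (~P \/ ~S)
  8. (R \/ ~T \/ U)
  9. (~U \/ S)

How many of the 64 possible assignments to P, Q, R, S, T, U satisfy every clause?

11

Case analysis on U and Q:
  U=1, Q=1: remaining (P,R,S,T) ∈ {(0,0,1,0); (0,1,1,0)} — 2.
  U=1, Q=0: a clause becomes empty — 0.
  U=0, Q=1: 9 of the 16 assignments to (P,R,S,T) work.
  U=0, Q=0: a clause becomes empty — 0.
Total: 2 + 0 + 9 + 0 = 11.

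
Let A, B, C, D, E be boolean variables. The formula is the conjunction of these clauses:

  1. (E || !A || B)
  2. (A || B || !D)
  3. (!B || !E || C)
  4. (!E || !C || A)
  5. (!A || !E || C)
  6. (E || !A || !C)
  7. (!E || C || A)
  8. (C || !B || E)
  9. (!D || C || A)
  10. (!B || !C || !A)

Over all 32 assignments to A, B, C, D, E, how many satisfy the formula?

Satisfying assignments:
  A=0 B=0 C=0 D=0 E=0
  A=0 B=0 C=1 D=0 E=0
  A=0 B=1 C=1 D=0 E=0
  A=0 B=1 C=1 D=1 E=0
  A=1 B=0 C=1 D=0 E=1
  A=1 B=0 C=1 D=1 E=1
Count: 6.

6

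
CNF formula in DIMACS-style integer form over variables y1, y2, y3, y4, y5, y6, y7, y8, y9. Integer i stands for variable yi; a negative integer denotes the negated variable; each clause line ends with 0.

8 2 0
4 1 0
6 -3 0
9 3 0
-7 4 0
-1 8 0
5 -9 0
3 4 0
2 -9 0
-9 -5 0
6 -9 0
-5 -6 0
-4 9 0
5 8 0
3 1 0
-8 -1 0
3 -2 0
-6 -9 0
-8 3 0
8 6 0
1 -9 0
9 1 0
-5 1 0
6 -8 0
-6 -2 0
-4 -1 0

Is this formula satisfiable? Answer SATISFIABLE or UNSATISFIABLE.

UNSATISFIABLE

y9 = True:
  propagation gives y5=True; an empty clause results — contradiction.
y9 = False:
  propagation gives y3=True, y6=True, y5=False, y4=False; an empty clause results — contradiction.
Every branch closes, so no satisfying assignment exists.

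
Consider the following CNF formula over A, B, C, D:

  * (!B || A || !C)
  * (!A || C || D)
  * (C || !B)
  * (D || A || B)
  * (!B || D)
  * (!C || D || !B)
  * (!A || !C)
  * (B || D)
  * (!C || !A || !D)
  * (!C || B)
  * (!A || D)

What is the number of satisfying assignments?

2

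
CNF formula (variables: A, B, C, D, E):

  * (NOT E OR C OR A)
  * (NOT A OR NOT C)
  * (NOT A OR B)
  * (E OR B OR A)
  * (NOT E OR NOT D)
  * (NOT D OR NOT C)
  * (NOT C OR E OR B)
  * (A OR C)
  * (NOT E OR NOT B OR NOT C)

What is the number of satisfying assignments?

5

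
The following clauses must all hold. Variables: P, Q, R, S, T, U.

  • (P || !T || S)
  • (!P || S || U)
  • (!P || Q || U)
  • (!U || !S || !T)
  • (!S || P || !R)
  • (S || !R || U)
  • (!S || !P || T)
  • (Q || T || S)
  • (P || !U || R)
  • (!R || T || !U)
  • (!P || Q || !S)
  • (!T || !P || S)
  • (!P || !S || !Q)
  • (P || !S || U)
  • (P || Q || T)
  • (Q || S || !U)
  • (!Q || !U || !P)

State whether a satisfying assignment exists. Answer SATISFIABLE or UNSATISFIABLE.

SATISFIABLE

Set P = False and propagate.
For the remaining variables, Q = True, R = False, S = False, T = False, U = False works.
Every clause has at least one true literal under this assignment.
So P=F, Q=T, R=F, S=F, T=F, U=F is a satisfying assignment.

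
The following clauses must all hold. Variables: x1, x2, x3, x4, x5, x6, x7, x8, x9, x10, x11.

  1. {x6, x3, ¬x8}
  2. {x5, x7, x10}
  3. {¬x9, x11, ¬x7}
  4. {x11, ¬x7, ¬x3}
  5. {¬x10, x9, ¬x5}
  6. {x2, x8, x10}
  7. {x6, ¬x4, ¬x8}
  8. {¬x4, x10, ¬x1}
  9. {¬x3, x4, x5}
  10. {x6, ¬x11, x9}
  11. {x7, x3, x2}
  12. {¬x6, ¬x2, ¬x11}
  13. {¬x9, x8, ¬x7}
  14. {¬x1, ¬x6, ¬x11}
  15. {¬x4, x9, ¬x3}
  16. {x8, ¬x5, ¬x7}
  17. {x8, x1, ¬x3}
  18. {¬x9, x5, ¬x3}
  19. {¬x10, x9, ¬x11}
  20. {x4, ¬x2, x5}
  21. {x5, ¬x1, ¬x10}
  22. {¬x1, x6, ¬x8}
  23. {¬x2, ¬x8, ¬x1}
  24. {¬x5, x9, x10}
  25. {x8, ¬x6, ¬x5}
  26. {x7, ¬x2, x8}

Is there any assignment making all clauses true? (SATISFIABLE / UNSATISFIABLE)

SATISFIABLE

Try x1 = False.
Try x2 = True.
For the remaining variables, x3 = False, x4 = True, x5 = False, x6 = True, x7 = False, x8 = True, x9 = False, x10 = True, x11 = False works.
So x1=0, x2=1, x3=0, x4=1, x5=0, x6=1, x7=0, x8=1, x9=0, x10=1, x11=0 is a satisfying assignment.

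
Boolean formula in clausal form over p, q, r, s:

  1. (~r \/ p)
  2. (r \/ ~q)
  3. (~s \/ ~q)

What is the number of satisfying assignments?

7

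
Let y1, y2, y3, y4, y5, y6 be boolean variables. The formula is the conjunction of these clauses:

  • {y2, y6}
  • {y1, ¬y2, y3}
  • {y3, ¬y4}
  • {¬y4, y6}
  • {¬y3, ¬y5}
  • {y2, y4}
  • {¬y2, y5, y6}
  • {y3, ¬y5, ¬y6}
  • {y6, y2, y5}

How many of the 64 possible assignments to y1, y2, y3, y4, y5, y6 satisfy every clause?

Satisfying assignments:
  y1=0 y2=0 y3=1 y4=1 y5=0 y6=1
  y1=0 y2=1 y3=1 y4=0 y5=0 y6=1
  y1=0 y2=1 y3=1 y4=1 y5=0 y6=1
  y1=1 y2=0 y3=1 y4=1 y5=0 y6=1
  y1=1 y2=1 y3=0 y4=0 y5=0 y6=1
  y1=1 y2=1 y3=0 y4=0 y5=1 y6=0
  y1=1 y2=1 y3=1 y4=0 y5=0 y6=1
  y1=1 y2=1 y3=1 y4=1 y5=0 y6=1
That's 8 in total.

8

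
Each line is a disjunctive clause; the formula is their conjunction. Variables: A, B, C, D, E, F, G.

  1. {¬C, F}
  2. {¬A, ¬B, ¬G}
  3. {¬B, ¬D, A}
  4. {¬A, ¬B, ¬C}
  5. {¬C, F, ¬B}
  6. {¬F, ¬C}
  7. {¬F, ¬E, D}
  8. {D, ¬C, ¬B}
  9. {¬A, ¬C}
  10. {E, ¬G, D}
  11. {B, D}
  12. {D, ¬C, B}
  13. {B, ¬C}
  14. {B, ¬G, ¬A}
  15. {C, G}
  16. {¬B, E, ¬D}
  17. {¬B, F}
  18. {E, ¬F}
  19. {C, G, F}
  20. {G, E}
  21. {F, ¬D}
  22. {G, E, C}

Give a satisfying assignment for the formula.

Set A = False and propagate.
Set B = False and propagate.
  then D is forced to True.
  then C is forced to False.
  then G is forced to True.
  then F is forced to True.
  then E is forced to True.

A=F, B=F, C=F, D=T, E=T, F=T, G=T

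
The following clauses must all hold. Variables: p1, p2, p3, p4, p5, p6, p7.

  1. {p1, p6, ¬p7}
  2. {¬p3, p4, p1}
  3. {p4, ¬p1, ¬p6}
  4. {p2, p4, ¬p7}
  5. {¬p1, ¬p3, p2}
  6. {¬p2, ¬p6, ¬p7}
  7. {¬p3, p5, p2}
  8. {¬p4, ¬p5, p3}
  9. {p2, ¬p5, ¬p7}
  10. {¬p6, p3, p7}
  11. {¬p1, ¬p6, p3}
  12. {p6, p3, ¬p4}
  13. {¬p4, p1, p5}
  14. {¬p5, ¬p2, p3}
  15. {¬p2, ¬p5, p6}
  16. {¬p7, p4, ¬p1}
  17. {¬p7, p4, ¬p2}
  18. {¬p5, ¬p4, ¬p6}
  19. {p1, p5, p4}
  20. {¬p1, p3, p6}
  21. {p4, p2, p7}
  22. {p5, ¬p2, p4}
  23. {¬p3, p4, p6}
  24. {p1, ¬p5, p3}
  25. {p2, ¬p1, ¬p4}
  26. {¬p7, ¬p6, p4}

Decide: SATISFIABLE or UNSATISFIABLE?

Try p1 = True.
For the remaining variables, p2 = True, p3 = True, p4 = True, p5 = False, p6 = False, p7 = True works.
So p1=True  p2=True  p3=True  p4=True  p5=False  p6=False  p7=True is a satisfying assignment.

SATISFIABLE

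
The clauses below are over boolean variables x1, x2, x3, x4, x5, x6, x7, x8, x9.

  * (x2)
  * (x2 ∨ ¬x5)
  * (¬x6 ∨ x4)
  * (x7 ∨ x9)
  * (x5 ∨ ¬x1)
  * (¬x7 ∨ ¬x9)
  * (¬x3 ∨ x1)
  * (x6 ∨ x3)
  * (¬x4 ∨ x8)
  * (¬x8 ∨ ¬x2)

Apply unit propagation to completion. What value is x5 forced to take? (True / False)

(x2) is a unit clause: x2 = True.
In (¬x8 ∨ ¬x2), ¬x2 is now false; ¬x8 must hold, so x8 = False.
(¬x4 ∨ x8): since x8 = False, the clause reduces to (¬x4). x4 = False.
From (¬x6 ∨ x4) and x4 = False: x6 = False.
From (x3 ∨ x6) and x6 = False: x3 = True.
From (¬x3 ∨ x1) and x3 = True: x1 = True.
In (¬x1 ∨ x5), ¬x1 is now false; x5 must hold, so x5 = True.

True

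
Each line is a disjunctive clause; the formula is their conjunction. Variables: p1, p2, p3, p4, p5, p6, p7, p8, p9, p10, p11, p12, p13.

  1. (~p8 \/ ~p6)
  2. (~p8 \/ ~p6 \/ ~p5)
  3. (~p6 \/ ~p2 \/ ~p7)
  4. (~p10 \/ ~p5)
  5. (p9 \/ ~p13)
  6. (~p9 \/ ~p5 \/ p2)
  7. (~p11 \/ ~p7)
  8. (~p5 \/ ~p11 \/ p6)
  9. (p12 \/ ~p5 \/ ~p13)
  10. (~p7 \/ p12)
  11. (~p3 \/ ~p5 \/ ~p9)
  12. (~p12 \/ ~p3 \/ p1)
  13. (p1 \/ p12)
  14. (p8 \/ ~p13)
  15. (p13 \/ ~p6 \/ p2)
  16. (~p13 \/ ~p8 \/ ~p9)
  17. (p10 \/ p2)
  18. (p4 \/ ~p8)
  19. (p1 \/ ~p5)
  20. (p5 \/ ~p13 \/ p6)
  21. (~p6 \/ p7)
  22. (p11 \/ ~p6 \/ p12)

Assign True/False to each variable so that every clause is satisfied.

p1 = T, p2 = F, p3 = F, p4 = T, p5 = F, p6 = F, p7 = F, p8 = T, p9 = F, p10 = T, p11 = T, p12 = T, p13 = F

Pure literal: p1 appears only positively; assign p1 = True.
Pure literal: p3 appears only negated; assign p3 = False.
Set p2 = False and propagate.
  then p10 is forced to True.
  then p5 is forced to False.
Branch on p4: take p4 = True.
Try p6 = False.
  then p13 is forced to False.
The remaining clauses are satisfied by p7 = False, p8 = True, p9 = False, p11 = True, p12 = True.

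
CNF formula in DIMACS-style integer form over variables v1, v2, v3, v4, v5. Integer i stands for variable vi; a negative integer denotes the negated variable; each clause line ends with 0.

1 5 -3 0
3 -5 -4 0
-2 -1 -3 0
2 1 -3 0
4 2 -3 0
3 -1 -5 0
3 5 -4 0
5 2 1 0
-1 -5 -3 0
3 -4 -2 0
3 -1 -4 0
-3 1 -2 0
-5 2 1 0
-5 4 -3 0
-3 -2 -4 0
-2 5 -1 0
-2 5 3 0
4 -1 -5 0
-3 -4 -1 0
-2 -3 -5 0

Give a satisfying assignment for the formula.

v1=1, v2=0, v3=0, v4=0, v5=0

Try v1 = True.
Try v2 = False.
Try v3 = False.
  then v5 is forced to False.
  then v4 is forced to False.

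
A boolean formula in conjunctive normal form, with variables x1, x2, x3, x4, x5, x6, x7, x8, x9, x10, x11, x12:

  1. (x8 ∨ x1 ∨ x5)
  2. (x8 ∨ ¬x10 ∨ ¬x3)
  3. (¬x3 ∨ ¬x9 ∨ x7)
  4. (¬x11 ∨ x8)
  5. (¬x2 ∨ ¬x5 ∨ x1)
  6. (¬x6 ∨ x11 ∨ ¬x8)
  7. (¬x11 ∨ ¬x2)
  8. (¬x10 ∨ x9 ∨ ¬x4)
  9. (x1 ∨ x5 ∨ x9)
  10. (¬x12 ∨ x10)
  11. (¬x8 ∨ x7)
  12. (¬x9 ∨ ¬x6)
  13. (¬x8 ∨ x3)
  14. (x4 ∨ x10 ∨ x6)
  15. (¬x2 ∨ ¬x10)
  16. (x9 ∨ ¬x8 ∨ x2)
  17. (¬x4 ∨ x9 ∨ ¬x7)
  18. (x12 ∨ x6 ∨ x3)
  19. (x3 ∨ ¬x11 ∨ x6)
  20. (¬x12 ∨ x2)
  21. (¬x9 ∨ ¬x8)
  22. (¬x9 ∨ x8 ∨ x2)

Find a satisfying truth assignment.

x1=1, x2=0, x3=0, x4=0, x5=1, x6=1, x7=0, x8=0, x9=0, x10=1, x11=0, x12=0

Check each clause:
  1. (x8 ∨ x5 ∨ x1) — x1 is true.
  2. (¬x10 ∨ ¬x3 ∨ x8) — ¬x3 is true.
  3. (¬x9 ∨ ¬x3 ∨ x7) — ¬x3 is true.
  4. (x8 ∨ ¬x11) — ¬x11 is true.
  5. (x1 ∨ ¬x5 ∨ ¬x2) — x1 is true.
  6. (x11 ∨ ¬x6 ∨ ¬x8) — ¬x8 is true.
  7. (¬x2 ∨ ¬x11) — ¬x11 is true.
  8. (x9 ∨ ¬x4 ∨ ¬x10) — ¬x4 is true.
  9. (x1 ∨ x5 ∨ x9) — x5 is true.
  10. (x10 ∨ ¬x12) — x10 is true.
  11. (¬x8 ∨ x7) — ¬x8 is true.
  12. (¬x6 ∨ ¬x9) — ¬x9 is true.
  13. (¬x8 ∨ x3) — ¬x8 is true.
  14. (x4 ∨ x10 ∨ x6) — x10 is true.
  15. (¬x10 ∨ ¬x2) — ¬x2 is true.
  16. (x9 ∨ x2 ∨ ¬x8) — ¬x8 is true.
  17. (x9 ∨ ¬x7 ∨ ¬x4) — ¬x7 is true.
  18. (x12 ∨ x3 ∨ x6) — x6 is true.
  19. (x3 ∨ x6 ∨ ¬x11) — ¬x11 is true.
  20. (x2 ∨ ¬x12) — ¬x12 is true.
  21. (¬x9 ∨ ¬x8) — ¬x8 is true.
  22. (x2 ∨ ¬x9 ∨ x8) — ¬x9 is true.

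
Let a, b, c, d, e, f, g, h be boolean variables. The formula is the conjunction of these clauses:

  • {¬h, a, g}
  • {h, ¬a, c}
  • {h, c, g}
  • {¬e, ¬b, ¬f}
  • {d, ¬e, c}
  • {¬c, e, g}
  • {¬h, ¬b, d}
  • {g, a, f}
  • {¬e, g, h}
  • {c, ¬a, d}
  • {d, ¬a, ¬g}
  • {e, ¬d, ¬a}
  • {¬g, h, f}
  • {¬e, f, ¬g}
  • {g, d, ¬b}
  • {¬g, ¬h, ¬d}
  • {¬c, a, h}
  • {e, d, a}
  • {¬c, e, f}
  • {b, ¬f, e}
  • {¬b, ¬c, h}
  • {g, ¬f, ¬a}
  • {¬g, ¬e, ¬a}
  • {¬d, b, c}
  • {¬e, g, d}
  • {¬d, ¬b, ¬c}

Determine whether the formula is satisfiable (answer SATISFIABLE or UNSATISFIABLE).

Try a = False.
Try b = True.
The remaining clauses are satisfied by c = False, d = True, e = False, f = True, g = True, h = False.
Every clause has at least one true literal under this assignment.
So a=F, b=T, c=F, d=T, e=F, f=T, g=T, h=F is a satisfying assignment.

SATISFIABLE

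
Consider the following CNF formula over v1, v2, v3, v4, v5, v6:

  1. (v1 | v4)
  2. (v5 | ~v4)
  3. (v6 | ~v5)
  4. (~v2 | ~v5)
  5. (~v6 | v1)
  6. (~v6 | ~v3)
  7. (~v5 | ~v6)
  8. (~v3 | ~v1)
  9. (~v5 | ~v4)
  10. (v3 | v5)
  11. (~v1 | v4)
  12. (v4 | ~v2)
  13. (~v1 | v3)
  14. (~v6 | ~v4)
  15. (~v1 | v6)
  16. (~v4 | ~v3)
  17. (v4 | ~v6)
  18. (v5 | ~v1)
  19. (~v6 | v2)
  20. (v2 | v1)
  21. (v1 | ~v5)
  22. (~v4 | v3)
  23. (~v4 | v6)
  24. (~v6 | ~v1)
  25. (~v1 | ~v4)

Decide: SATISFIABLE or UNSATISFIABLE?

UNSATISFIABLE

v1 = True:
  propagation gives v3=False; an empty clause results — contradiction.
v1 = False:
  propagation gives v4=True, v5=True; an empty clause results — contradiction.
Every branch closes, so no satisfying assignment exists.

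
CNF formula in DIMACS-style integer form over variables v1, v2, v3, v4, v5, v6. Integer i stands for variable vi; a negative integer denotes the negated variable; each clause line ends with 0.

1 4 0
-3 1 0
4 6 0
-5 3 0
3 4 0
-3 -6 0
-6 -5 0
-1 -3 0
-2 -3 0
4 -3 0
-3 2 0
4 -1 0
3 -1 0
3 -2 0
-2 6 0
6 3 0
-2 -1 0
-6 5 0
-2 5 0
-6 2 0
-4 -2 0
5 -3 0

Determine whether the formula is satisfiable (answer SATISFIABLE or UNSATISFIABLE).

v3 = True:
  propagation gives v1=True; an empty clause results — contradiction.
v3 = False:
  propagation gives v5=False, v4=True, v1=False, v2=False; an empty clause results — contradiction.
Every branch closes, so no satisfying assignment exists.

UNSATISFIABLE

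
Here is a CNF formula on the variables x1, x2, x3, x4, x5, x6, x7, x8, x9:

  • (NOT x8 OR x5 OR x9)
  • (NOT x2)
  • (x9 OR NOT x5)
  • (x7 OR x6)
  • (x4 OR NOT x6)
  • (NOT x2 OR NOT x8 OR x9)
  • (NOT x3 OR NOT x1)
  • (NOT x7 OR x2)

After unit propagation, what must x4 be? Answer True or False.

True

Unit clause (NOT x2) sets x2 = False.
(NOT x7 OR x2): since x2 = False, the clause reduces to (NOT x7). x7 = False.
From (x6 OR x7) and x7 = False: x6 = True.
From (NOT x6 OR x4) and x6 = True: x4 = True.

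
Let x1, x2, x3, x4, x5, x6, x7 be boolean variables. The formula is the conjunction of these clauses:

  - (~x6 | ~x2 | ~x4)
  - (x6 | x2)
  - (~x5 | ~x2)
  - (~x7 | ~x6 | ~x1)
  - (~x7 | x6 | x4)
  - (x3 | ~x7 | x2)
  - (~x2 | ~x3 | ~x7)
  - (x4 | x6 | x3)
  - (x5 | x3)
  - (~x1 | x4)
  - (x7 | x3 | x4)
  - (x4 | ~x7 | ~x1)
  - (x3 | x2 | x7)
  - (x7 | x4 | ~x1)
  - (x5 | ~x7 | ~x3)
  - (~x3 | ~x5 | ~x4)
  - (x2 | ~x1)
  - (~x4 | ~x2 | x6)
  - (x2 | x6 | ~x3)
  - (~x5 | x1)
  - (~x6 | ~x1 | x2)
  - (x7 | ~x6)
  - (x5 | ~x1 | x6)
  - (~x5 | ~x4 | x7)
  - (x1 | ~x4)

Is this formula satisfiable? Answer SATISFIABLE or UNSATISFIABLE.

SATISFIABLE

Try x1 = False.
  then x5 is forced to False.
  then x3 is forced to True.
  then x7 is forced to False.
  then x6 is forced to False.
  then x2 is forced to True.
  then x4 is forced to False.
So x1 = F, x2 = T, x3 = T, x4 = F, x5 = F, x6 = F, x7 = F is a satisfying assignment.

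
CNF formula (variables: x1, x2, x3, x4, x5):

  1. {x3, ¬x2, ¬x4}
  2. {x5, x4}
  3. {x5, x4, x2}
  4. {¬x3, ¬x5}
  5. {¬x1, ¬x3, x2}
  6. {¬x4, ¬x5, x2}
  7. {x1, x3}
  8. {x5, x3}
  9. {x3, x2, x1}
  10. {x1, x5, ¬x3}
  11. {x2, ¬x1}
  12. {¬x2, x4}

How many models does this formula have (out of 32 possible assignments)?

1

Satisfying assignments:
  x1=T x2=T x3=T x4=T x5=F
Count: 1.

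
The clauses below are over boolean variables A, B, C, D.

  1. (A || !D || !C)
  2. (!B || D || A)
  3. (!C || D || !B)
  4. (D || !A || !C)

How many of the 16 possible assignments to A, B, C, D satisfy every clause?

10

Case analysis on D and A:
  D=T, A=T: remaining (B,C) ∈ {(F,F); (F,T); (T,F); (T,T)} — 4.
  D=T, A=F: remaining (B,C) ∈ {(F,F); (T,F)} — 2.
  D=F, A=T: remaining (B,C) ∈ {(F,F); (T,F)} — 2.
  D=F, A=F: remaining (B,C) ∈ {(F,F); (F,T)} — 2.
Total: 4 + 2 + 2 + 2 = 10.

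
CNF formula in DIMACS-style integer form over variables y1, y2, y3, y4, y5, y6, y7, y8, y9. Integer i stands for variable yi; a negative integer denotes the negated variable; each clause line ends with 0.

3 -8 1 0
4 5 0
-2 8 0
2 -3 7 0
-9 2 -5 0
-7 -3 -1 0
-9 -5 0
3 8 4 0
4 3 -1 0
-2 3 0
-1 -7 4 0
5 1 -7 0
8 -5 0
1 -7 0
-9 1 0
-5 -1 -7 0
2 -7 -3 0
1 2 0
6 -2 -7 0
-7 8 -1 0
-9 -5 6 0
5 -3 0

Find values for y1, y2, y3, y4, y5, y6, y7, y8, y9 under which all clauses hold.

y1=T, y2=F, y3=F, y4=T, y5=F, y6=T, y7=F, y8=F, y9=T

Check each clause:
  1. (y1 \/ y3 \/ ~y8) — ~y8 is true.
  2. (y4 \/ y5) — y4 is true.
  3. (y8 \/ ~y2) — ~y2 is true.
  4. (y7 \/ ~y3 \/ y2) — ~y3 is true.
  5. (~y9 \/ ~y5 \/ y2) — ~y5 is true.
  6. (~y3 \/ ~y7 \/ ~y1) — ~y7 is true.
  7. (~y9 \/ ~y5) — ~y5 is true.
  8. (y3 \/ y4 \/ y8) — y4 is true.
  9. (y3 \/ ~y1 \/ y4) — y4 is true.
  10. (y3 \/ ~y2) — ~y2 is true.
  11. (~y1 \/ ~y7 \/ y4) — ~y7 is true.
  12. (y1 \/ ~y7 \/ y5) — y1 is true.
  13. (y8 \/ ~y5) — ~y5 is true.
  14. (y1 \/ ~y7) — ~y7 is true.
  15. (~y9 \/ y1) — y1 is true.
  16. (~y7 \/ ~y5 \/ ~y1) — ~y7 is true.
  17. (~y3 \/ y2 \/ ~y7) — ~y7 is true.
  18. (y2 \/ y1) — y1 is true.
  19. (~y2 \/ ~y7 \/ y6) — ~y7 is true.
  20. (~y1 \/ ~y7 \/ y8) — ~y7 is true.
  21. (~y9 \/ ~y5 \/ y6) — ~y5 is true.
  22. (~y3 \/ y5) — ~y3 is true.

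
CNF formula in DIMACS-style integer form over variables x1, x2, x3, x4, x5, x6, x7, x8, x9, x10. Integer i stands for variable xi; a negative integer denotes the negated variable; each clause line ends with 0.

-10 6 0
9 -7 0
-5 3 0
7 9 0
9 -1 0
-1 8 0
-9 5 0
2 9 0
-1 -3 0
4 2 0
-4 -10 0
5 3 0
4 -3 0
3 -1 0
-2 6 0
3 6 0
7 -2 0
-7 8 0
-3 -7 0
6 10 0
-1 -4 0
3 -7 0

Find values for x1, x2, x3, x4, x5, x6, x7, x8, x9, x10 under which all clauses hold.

Pure literal: x1 appears only negated; assign x1 = False.
Pure literal: x6 appears only positively; assign x6 = True.
Set x2 = False and propagate.
  then x9 is forced to True.
  then x5 is forced to True.
  then x3 is forced to True.
  then x4 is forced to True.
  then x10 is forced to False.
  then x7 is forced to False.
x8 is now unconstrained; take x8 = True.
Every clause has at least one true literal under this assignment.

x1=False, x2=False, x3=True, x4=True, x5=True, x6=True, x7=False, x8=True, x9=True, x10=False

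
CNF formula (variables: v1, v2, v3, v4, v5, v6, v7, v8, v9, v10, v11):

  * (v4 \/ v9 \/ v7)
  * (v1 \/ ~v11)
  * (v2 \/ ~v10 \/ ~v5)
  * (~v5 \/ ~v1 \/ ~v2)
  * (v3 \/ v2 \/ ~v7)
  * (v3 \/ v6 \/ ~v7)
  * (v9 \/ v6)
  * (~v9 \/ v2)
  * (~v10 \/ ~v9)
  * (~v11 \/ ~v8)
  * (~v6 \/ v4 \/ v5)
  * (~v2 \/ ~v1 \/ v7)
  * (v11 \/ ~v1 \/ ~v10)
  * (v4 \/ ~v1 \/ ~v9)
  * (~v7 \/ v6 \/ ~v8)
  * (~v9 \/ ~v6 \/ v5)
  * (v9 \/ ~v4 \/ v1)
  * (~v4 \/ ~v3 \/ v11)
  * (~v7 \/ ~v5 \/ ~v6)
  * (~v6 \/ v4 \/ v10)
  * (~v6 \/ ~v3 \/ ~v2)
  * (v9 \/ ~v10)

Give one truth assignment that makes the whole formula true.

v1=F  v2=T  v3=T  v4=F  v5=F  v6=F  v7=F  v8=F  v9=T  v10=F  v11=F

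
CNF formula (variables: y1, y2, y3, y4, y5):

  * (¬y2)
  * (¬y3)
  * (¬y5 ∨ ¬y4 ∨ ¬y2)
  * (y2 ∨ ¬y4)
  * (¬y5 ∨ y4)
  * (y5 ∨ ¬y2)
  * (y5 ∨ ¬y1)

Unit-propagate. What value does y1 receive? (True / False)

(¬y2) stands alone — y2 = False.
(¬y3) stands alone — y3 = False.
From (y2 ∨ ¬y4) and y2 = False: y4 = False.
(y4 ∨ ¬y5) with y4 = False leaves only ¬y5, so y5 = False.
From (y5 ∨ ¬y1) and y5 = False: y1 = False.

False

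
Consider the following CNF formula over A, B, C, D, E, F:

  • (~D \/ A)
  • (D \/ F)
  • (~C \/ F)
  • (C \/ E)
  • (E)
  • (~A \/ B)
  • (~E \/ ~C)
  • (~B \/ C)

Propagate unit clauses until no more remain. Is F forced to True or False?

Unit clause (E) sets E = True.
From (~E \/ ~C) and E = True: C = False.
From (~B \/ C) and C = False: B = False.
From (~A \/ B) and B = False: A = False.
From (~D \/ A) and A = False: D = False.
(D \/ F): since D = False, the clause reduces to (F). F = True.

True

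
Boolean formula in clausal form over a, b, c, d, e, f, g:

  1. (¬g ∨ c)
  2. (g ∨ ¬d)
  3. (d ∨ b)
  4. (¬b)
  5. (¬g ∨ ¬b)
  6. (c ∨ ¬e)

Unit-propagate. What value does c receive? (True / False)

(¬b) is a unit clause: b = False.
(b ∨ d) with b = False leaves only d, so d = True.
From (g ∨ ¬d) and d = True: g = True.
(c ∨ ¬g) with g = True leaves only c, so c = True.

True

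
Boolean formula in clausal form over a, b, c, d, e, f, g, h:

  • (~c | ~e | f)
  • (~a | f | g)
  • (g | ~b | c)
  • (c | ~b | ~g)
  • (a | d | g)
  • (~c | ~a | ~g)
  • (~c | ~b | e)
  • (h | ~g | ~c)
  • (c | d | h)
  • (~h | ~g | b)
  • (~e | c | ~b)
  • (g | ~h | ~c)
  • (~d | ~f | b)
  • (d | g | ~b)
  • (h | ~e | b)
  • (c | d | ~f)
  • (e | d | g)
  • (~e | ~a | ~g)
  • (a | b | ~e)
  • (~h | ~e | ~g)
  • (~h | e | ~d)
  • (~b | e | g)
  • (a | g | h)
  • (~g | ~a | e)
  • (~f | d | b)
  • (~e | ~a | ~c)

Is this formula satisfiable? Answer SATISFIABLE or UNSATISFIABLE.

SATISFIABLE

Branch on a: take a = False.
The remaining clauses are satisfied by b = False, c = False, d = True, e = False, f = False, g = True, h = False.
Every clause has at least one true literal under this assignment.
So a=0  b=0  c=0  d=1  e=0  f=0  g=1  h=0 is a satisfying assignment.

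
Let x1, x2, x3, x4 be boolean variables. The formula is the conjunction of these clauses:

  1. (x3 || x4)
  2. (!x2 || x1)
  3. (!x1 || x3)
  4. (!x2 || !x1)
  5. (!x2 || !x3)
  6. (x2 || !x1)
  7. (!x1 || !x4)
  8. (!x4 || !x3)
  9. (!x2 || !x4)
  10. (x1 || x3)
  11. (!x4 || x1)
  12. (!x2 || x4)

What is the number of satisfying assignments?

1

The models are:
  x1=F x2=F x3=T x4=F
That's 1 in total.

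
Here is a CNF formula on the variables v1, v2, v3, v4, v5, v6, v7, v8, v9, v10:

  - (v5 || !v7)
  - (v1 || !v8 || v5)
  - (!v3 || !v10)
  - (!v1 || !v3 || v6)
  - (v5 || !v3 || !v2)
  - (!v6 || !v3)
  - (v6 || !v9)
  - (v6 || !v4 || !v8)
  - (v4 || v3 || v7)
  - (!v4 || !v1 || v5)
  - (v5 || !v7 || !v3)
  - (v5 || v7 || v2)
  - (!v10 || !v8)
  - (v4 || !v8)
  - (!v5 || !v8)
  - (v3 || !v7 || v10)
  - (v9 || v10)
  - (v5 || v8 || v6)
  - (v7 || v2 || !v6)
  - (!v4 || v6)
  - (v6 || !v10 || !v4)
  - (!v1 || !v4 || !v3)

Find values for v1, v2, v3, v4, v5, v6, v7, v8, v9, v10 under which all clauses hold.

v1 = True, v2 = True, v3 = False, v4 = True, v5 = True, v6 = True, v7 = False, v8 = False, v9 = True, v10 = True

Check each clause:
  1. (!v7 || v5) — !v7 is true.
  2. (v1 || v5 || !v8) — !v8 is true.
  3. (!v3 || !v10) — !v3 is true.
  4. (!v1 || !v3 || v6) — !v3 is true.
  5. (v5 || !v3 || !v2) — v5 is true.
  6. (!v3 || !v6) — !v3 is true.
  7. (v6 || !v9) — v6 is true.
  8. (!v8 || v6 || !v4) — !v8 is true.
  9. (v4 || v7 || v3) — v4 is true.
  10. (v5 || !v1 || !v4) — v5 is true.
  11. (v5 || !v7 || !v3) — !v7 is true.
  12. (v7 || v5 || v2) — v2 is true.
  13. (!v10 || !v8) — !v8 is true.
  14. (!v8 || v4) — !v8 is true.
  15. (!v5 || !v8) — !v8 is true.
  16. (v10 || !v7 || v3) — !v7 is true.
  17. (v9 || v10) — v9 is true.
  18. (v5 || v6 || v8) — v5 is true.
  19. (v7 || v2 || !v6) — v2 is true.
  20. (v6 || !v4) — v6 is true.
  21. (!v4 || !v10 || v6) — v6 is true.
  22. (!v1 || !v4 || !v3) — !v3 is true.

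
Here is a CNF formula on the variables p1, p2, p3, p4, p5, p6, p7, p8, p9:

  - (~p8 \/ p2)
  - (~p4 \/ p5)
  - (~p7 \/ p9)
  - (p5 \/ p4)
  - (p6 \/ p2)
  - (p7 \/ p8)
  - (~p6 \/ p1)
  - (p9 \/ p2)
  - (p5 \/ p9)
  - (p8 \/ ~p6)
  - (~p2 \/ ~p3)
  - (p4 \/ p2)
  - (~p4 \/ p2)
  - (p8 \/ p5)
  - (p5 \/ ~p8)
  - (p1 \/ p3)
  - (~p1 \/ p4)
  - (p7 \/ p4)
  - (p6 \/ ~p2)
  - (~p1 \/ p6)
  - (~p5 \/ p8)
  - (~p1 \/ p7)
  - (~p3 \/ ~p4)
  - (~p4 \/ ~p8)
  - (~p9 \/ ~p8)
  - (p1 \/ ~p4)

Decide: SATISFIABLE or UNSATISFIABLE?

p4 = True:
  propagation gives p5=True, p2=True, p3=False, p1=True; an empty clause results — contradiction.
p4 = False:
  propagation gives p5=True, p2=True, p3=False, p1=True; an empty clause results — contradiction.
Every branch closes, so no satisfying assignment exists.

UNSATISFIABLE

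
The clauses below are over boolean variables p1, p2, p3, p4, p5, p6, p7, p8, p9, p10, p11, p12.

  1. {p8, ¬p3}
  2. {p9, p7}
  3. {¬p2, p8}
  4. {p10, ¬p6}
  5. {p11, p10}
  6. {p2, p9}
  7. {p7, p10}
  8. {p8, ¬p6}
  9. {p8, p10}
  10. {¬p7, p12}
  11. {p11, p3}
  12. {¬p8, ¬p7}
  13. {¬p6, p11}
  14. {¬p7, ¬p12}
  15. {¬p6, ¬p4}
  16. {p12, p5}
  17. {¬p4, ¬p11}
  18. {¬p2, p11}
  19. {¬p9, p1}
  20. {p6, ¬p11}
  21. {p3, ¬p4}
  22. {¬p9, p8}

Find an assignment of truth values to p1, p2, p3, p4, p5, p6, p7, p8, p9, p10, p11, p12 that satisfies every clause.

p1=T, p2=F, p3=T, p4=T, p5=T, p6=F, p7=F, p8=T, p9=T, p10=T, p11=F, p12=F

Pure literal: p1 appears only positively; assign p1 = True.
p5 occurs only positively in the remaining clauses — set p5 = True.
Branch on p2: take p2 = False.
  then p9 is forced to True.
  then p8 is forced to True.
  then p7 is forced to False.
  then p10 is forced to True.
Set p3 = True and propagate.
For the remaining variables, p4 = True, p6 = False, p11 = False, p12 = False works.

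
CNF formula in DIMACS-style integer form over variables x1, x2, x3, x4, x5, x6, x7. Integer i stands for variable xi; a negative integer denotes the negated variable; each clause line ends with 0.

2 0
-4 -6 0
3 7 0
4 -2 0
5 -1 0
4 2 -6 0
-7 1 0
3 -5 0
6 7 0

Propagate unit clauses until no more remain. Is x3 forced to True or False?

(x2) stands alone — x2 = True.
In (!x2 || x4), !x2 is now false; x4 must hold, so x4 = True.
(!x4 || !x6) with x4 = True leaves only !x6, so x6 = False.
(x6 || x7): since x6 = False, the clause reduces to (x7). x7 = True.
From (!x7 || x1) and x7 = True: x1 = True.
From (x5 || !x1) and x1 = True: x5 = True.
In (x3 || !x5), !x5 is now false; x3 must hold, so x3 = True.

True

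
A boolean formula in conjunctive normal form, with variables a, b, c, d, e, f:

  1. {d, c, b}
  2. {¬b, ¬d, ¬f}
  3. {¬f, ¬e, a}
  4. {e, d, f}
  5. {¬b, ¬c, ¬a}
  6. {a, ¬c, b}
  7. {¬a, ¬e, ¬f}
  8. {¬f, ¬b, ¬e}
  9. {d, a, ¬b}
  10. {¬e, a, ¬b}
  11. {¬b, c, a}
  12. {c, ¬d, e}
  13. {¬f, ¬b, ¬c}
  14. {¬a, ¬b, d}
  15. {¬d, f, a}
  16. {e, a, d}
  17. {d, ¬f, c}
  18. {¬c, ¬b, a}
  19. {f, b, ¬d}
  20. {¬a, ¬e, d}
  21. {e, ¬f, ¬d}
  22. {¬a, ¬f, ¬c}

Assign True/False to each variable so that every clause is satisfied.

Try a = True.
For the remaining variables, b = True, c = False, d = True, e = True, f = False works.
Check each clause:
  1. {b, d, c} — b is true.
  2. {¬d, ¬f, ¬b} — ¬f is true.
  3. {¬e, ¬f, a} — a is true.
  4. {f, e, d} — d is true.
  5. {¬a, ¬c, ¬b} — ¬c is true.
  6. {¬c, b, a} — a is true.
  7. {¬e, ¬f, ¬a} — ¬f is true.
  8. {¬f, ¬b, ¬e} — ¬f is true.
  9. {a, d, ¬b} — a is true.
  10. {¬b, ¬e, a} — a is true.
  11. {c, ¬b, a} — a is true.
  12. {¬d, c, e} — e is true.
  13. {¬c, ¬b, ¬f} — ¬f is true.
  14. {¬b, d, ¬a} — d is true.
  15. {¬d, a, f} — a is true.
  16. {a, e, d} — a is true.
  17. {¬f, d, c} — ¬f is true.
  18. {¬b, a, ¬c} — a is true.
  19. {f, ¬d, b} — b is true.
  20. {¬a, d, ¬e} — d is true.
  21. {¬f, ¬d, e} — ¬f is true.
  22. {¬f, ¬c, ¬a} — ¬f is true.

a=1, b=1, c=0, d=1, e=1, f=0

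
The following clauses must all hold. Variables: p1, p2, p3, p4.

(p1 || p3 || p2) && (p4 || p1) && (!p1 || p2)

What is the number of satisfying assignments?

7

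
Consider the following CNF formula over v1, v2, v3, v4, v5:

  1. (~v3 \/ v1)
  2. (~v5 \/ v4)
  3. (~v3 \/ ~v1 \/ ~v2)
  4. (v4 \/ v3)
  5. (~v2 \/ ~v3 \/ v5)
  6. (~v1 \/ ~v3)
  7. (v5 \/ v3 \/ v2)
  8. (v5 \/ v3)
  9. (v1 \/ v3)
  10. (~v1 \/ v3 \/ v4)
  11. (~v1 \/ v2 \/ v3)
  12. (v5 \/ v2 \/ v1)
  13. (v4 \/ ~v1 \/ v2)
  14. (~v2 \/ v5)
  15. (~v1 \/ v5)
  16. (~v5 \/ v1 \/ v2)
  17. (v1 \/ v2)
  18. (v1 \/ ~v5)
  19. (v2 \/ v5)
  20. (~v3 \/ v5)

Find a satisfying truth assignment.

v4 occurs only positively in the remaining clauses — set v4 = True.
Set v1 = True and propagate.
  then v3 is forced to False.
  then v5 is forced to True.
  then v2 is forced to True.
Every clause has at least one true literal under this assignment.

v1 = True, v2 = True, v3 = False, v4 = True, v5 = True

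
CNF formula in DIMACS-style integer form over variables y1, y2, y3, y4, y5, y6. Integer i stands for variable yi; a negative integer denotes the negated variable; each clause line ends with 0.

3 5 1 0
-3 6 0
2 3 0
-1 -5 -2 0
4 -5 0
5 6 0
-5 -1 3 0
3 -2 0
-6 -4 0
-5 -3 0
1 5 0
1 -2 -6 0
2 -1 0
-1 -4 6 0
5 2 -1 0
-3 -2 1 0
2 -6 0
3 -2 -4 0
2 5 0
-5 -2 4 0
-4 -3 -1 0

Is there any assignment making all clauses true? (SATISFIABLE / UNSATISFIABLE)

SATISFIABLE

Set y1 = True and propagate.
  then y2 is forced to True.
  then y5 is forced to False.
  then y6 is forced to True.
  then y3 is forced to True.
  then y4 is forced to False.
So y1=T, y2=T, y3=T, y4=F, y5=F, y6=T is a satisfying assignment.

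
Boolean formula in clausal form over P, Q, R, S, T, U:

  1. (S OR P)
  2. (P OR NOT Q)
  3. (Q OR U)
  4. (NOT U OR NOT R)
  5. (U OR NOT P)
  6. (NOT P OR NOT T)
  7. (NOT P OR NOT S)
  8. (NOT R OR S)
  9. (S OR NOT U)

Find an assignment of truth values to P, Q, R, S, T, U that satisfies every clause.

P=F  Q=F  R=F  S=T  T=F  U=T

R occurs only negated in the remaining clauses — set R = False.
T occurs only negated in the remaining clauses — set T = False.
Set P = False and propagate.
  then S is forced to True.
  then Q is forced to False.
  then U is forced to True.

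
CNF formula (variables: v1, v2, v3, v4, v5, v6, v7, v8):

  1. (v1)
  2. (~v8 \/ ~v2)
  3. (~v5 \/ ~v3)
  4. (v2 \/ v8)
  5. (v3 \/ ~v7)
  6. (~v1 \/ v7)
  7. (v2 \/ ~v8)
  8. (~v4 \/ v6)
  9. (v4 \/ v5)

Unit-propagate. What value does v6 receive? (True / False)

True

(v1) stands alone — v1 = True.
From (~v1 \/ v7) and v1 = True: v7 = True.
(v3 \/ ~v7) with v7 = True leaves only v3, so v3 = True.
(~v5 \/ ~v3) with v3 = True leaves only ~v5, so v5 = False.
(v5 \/ v4) with v5 = False leaves only v4, so v4 = True.
(~v4 \/ v6) with v4 = True leaves only v6, so v6 = True.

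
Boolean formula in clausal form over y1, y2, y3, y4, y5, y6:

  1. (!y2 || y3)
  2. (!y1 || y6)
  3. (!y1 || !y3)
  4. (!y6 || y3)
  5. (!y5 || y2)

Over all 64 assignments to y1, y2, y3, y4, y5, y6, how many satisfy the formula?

Split on y3, then y1.
  y3=T, y1=T: a clause becomes empty — 0.
  y3=T, y1=F: y4, y6 free; 3 ways for (y2,y5) × 2^2 = 12.
  y3=F, y1=T: a clause becomes empty — 0.
  y3=F, y1=F: remaining (y2,y4,y5,y6) ∈ {(F,F,F,F); (F,T,F,F)} — 2.
Total: 0 + 12 + 0 + 2 = 14.

14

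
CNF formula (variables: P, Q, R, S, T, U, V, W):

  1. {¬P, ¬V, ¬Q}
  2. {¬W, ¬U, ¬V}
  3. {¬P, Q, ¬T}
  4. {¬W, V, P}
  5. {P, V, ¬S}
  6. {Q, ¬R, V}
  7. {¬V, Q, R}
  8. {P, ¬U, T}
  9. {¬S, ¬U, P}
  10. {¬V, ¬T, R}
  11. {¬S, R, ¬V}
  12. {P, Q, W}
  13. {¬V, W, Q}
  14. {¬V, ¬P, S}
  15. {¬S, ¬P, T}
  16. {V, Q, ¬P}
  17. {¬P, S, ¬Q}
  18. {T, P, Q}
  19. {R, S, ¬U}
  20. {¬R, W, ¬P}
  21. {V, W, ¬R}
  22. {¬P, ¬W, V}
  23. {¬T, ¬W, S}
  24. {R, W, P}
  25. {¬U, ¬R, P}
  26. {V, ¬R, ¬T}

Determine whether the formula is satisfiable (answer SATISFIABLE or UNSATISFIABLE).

SATISFIABLE

Pure literal: U appears only negated; assign U = False.
Branch on P: take P = False.
The remaining clauses are satisfied by Q = True, R = True, S = True, T = True, V = True, W = True.
So P=False, Q=True, R=True, S=True, T=True, U=False, V=True, W=True is a satisfying assignment.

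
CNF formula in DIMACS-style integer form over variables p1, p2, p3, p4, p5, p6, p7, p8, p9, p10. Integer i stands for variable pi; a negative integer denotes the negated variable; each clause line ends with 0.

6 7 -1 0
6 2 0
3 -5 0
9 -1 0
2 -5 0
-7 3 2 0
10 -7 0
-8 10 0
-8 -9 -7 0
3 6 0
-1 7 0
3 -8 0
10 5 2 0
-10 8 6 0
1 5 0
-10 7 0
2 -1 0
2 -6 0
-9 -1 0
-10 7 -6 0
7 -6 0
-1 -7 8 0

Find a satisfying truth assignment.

p1=F, p2=T, p3=T, p4=T, p5=T, p6=T, p7=T, p8=F, p9=T, p10=T

p2 occurs only positively in the remaining clauses — set p2 = True.
p3 occurs only positively in the remaining clauses — set p3 = True.
Set p1 = False and propagate.
  then p5 is forced to True.
Set p6 = True and propagate.
  then p7 is forced to True.
  then p10 is forced to True.
Try p8 = False.
p4, p9 are now unconstrained; take p4 = True, p9 = True.
Every clause has at least one true literal under this assignment.
Check each clause:
  1. (!p1 || p6 || p7) — !p1 is true.
  2. (p6 || p2) — p2 is true.
  3. (p3 || !p5) — p3 is true.
  4. (p9 || !p1) — p9 is true.
  5. (!p5 || p2) — p2 is true.
  6. (!p7 || p2 || p3) — p2 is true.
  7. (p10 || !p7) — p10 is true.
  8. (!p8 || p10) — !p8 is true.
  9. (!p9 || !p8 || !p7) — !p8 is true.
  10. (p3 || p6) — p3 is true.
  11. (!p1 || p7) — !p1 is true.
  12. (p3 || !p8) — !p8 is true.
  13. (p5 || p2 || p10) — p10 is true.
  14. (!p10 || p8 || p6) — p6 is true.
  15. (p1 || p5) — p5 is true.
  16. (!p10 || p7) — p7 is true.
  17. (!p1 || p2) — p2 is true.
  18. (p2 || !p6) — p2 is true.
  19. (!p9 || !p1) — !p1 is true.
  20. (!p6 || !p10 || p7) — p7 is true.
  21. (!p6 || p7) — p7 is true.
  22. (!p1 || p8 || !p7) — !p1 is true.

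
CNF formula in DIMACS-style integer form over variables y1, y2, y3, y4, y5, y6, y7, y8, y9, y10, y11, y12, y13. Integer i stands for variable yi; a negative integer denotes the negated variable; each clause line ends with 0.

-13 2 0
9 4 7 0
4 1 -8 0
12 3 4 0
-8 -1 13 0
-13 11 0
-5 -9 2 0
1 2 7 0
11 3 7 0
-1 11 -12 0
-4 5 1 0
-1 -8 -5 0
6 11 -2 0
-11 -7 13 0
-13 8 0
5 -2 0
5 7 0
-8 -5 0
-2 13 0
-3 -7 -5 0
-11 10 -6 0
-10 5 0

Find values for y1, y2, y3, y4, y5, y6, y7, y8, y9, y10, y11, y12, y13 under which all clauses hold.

Branch on y1: take y1 = True.
For the remaining variables, y2 = False, y3 = True, y4 = True, y5 = False, y6 = True, y7 = True, y8 = False, y9 = False, y10 = False, y11 = False, y12 = False, y13 = False works.

y1=T, y2=F, y3=T, y4=T, y5=F, y6=T, y7=T, y8=F, y9=F, y10=F, y11=F, y12=F, y13=F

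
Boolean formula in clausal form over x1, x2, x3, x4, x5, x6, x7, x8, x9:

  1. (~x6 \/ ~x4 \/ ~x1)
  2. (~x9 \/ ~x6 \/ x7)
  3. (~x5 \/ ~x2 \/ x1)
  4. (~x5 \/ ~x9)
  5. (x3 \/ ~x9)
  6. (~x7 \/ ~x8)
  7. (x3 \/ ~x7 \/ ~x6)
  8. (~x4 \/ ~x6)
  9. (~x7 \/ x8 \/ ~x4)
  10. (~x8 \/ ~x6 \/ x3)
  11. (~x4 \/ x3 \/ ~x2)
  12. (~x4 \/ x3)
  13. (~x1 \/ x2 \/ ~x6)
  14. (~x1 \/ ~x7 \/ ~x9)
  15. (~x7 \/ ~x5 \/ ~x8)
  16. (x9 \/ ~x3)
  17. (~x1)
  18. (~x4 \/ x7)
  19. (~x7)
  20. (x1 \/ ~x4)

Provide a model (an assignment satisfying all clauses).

x1 = F, x2 = T, x3 = F, x4 = F, x5 = F, x6 = F, x7 = F, x8 = T, x9 = F

(~x1) is a unit clause, so x1 = False.
Unit propagation: (~x7) forces x7 = False.
(~x4) is a unit clause, so x4 = False.
Pure literal: x5 appears only negated; assign x5 = False.
x6 occurs only negated in the remaining clauses — set x6 = False.
Set x3 = False and propagate.
  then x9 is forced to False.
x2, x8 are now unconstrained; take x2 = True, x8 = True.
Every clause has at least one true literal under this assignment.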